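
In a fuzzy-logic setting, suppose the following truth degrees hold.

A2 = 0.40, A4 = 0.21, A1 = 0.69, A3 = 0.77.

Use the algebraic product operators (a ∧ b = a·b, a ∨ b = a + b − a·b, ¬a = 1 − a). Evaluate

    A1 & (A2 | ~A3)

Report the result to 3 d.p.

0.371

~A3 = 1 − 0.7700 = 0.2300
A2 | ~A3 = a + b − a·b on (0.4000, 0.2300) = 0.5380
A1 & (A2 | ~A3) = a·b on (0.6900, 0.5380) = 0.3712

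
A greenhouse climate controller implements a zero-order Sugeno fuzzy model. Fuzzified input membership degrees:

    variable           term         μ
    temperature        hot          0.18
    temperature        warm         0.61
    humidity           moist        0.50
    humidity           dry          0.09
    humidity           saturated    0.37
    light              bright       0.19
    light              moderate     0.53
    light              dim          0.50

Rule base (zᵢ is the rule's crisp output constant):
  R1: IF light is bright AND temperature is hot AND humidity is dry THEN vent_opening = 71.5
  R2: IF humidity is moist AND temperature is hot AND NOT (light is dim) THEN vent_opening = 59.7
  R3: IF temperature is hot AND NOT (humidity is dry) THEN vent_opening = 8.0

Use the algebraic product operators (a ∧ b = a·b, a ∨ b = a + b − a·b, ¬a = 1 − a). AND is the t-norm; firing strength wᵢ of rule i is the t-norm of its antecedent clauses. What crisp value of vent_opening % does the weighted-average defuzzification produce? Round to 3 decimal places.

19.903

R1 (z=71.5): bright=0.19, hot=0.18, dry=0.09; AND[a·b] → w = 0.0031
R2 (z=59.7): moist=0.50, hot=0.18, ¬dim=1−0.50=0.50; AND[a·b] → w = 0.0450
R3 (z=8.0): hot=0.18, ¬dry=1−0.09=0.91; AND[a·b] → w = 0.1638
Weighted average = (0.0031·71.5 + 0.0450·59.7 + 0.1638·8.0) / (0.0031 + 0.0450 + 0.1638)
  = 4.2170 / 0.2119 = 19.903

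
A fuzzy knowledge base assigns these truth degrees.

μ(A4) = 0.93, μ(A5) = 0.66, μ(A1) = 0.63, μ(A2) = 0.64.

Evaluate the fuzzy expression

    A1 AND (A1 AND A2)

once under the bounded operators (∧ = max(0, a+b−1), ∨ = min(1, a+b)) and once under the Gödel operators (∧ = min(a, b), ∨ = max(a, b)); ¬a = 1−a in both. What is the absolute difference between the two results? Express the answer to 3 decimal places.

Under bounded:
  A1 AND A2 = max(0, a+b−1) on (0.63, 0.64) = 0.27
  A1 AND (A1 AND A2) = max(0, a+b−1) on (0.63, 0.27) = 0.00
  → value = 0.0000
Under Gödel:
  A1 AND A2 = min(a, b) on (0.63, 0.64) = 0.63
  A1 AND (A1 AND A2) = min(a, b) on (0.63, 0.63) = 0.63
  → value = 0.6300
|0.0000 − 0.6300| = 0.630

0.630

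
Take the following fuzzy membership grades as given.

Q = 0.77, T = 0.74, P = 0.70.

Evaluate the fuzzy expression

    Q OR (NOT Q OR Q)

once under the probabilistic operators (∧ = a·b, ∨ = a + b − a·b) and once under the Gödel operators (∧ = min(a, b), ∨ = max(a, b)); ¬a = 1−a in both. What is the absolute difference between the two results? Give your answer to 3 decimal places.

Under probabilistic:
  NOT Q = 1 − 0.7700 = 0.2300
  NOT Q OR Q = a + b − a·b on (0.2300, 0.7700) = 0.8229
  Q OR (NOT Q OR Q) = a + b − a·b on (0.7700, 0.8229) = 0.9593
  → value = 0.9593
Under Gödel:
  NOT Q = 1 − 0.77 = 0.23
  NOT Q OR Q = max(a, b) on (0.23, 0.77) = 0.77
  Q OR (NOT Q OR Q) = max(a, b) on (0.77, 0.77) = 0.77
  → value = 0.7700
|0.9593 − 0.7700| = 0.189

0.189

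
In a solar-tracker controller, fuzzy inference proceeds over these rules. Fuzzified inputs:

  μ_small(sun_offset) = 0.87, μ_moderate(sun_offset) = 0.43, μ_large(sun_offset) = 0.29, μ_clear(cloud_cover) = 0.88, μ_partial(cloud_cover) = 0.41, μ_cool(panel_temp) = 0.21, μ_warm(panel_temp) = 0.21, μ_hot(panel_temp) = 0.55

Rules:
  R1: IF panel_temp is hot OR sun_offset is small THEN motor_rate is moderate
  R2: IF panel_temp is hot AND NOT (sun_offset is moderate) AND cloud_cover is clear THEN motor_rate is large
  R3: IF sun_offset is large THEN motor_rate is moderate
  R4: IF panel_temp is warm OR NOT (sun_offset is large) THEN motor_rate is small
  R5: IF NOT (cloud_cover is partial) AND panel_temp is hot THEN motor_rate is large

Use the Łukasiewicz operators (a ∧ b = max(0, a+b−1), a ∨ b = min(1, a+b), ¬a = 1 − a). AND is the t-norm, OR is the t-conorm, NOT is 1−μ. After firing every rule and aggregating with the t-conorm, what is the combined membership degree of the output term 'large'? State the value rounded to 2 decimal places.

R1: hot=0.55, small=0.87; OR[min(1, a+b)] → w = 1.00
R2: hot=0.55, ¬moderate=1−0.43=0.57, clear=0.88; AND[max(0, a+b−1)] → w = 0.00
R3: large=0.29 → w = 0.29
R4: warm=0.21, ¬large=1−0.29=0.71; OR[min(1, a+b)] → w = 0.92
R5: ¬partial=1−0.41=0.59, hot=0.55; AND[max(0, a+b−1)] → w = 0.14
Rules with consequent 'large': {R2, R5} → strengths 0.00, 0.14
Aggregate via t-conorm [min(1, a+b)]: 0.14

0.14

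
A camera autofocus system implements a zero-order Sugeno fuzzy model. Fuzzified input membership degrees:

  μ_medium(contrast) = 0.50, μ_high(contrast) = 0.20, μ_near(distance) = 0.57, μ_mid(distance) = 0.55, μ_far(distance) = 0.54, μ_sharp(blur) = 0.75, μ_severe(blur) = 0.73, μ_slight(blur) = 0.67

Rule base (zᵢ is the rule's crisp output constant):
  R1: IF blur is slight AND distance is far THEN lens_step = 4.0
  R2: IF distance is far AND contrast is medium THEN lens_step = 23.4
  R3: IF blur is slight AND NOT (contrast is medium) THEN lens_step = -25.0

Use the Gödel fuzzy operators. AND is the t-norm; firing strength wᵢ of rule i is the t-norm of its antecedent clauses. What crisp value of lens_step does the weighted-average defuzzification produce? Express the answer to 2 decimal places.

R1 (z=4.0): slight=0.67, far=0.54; AND[min(a, b)] → w = 0.54
R2 (z=23.4): far=0.54, medium=0.50; AND[min(a, b)] → w = 0.50
R3 (z=-25.0): slight=0.67, ¬medium=1−0.50=0.50; AND[min(a, b)] → w = 0.50
Weighted average = (0.54·4.0 + 0.50·23.4 + 0.50·-25.0) / (0.54 + 0.50 + 0.50)
  = 1.3600 / 1.5400 = 0.88

0.88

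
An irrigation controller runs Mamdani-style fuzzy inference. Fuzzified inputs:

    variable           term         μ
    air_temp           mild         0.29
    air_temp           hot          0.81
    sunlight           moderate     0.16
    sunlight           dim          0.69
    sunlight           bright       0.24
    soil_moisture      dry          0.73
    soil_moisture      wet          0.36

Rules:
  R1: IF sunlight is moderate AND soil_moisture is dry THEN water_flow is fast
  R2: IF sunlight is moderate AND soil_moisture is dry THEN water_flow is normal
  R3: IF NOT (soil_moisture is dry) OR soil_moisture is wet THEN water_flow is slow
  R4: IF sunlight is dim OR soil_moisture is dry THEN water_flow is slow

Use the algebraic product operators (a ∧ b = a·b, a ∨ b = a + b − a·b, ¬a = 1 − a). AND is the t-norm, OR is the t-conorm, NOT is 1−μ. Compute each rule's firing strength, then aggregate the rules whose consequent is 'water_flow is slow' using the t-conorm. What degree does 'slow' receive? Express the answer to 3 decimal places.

R1: moderate=0.16, dry=0.73; AND[a·b] → w = 0.1168
R2: moderate=0.16, dry=0.73; AND[a·b] → w = 0.1168
R3: ¬dry=1−0.73=0.27, wet=0.36; OR[a + b − a·b] → w = 0.5328
R4: dim=0.69, dry=0.73; OR[a + b − a·b] → w = 0.9163
Rules with consequent 'slow': {R3, R4} → strengths 0.5328, 0.9163
Aggregate via t-conorm [a + b − a·b]: 0.9609

0.961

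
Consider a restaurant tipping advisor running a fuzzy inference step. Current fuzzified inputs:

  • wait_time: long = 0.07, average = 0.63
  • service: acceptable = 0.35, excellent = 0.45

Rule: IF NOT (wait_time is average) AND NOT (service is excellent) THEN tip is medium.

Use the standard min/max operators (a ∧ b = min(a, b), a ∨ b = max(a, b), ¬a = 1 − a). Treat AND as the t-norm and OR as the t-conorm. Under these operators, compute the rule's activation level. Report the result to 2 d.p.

firing strength: ¬average=1−0.63=0.37, ¬excellent=1−0.45=0.55; AND[min(a, b)] → w = 0.37

0.37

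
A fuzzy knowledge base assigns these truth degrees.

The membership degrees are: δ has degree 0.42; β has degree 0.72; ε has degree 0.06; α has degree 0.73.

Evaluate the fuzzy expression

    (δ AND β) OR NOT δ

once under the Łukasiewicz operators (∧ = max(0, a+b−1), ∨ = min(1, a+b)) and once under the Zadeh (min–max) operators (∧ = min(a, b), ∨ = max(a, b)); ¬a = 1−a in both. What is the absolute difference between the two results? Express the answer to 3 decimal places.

0.140

Under Łukasiewicz:
  δ AND β = max(0, a+b−1) on (0.42, 0.72) = 0.14
  NOT δ = 1 − 0.42 = 0.58
  (δ AND β) OR NOT δ = min(1, a+b) on (0.14, 0.58) = 0.72
  → value = 0.7200
Under Zadeh (min–max):
  δ AND β = min(a, b) on (0.42, 0.72) = 0.42
  NOT δ = 1 − 0.42 = 0.58
  (δ AND β) OR NOT δ = max(a, b) on (0.42, 0.58) = 0.58
  → value = 0.5800
|0.7200 − 0.5800| = 0.140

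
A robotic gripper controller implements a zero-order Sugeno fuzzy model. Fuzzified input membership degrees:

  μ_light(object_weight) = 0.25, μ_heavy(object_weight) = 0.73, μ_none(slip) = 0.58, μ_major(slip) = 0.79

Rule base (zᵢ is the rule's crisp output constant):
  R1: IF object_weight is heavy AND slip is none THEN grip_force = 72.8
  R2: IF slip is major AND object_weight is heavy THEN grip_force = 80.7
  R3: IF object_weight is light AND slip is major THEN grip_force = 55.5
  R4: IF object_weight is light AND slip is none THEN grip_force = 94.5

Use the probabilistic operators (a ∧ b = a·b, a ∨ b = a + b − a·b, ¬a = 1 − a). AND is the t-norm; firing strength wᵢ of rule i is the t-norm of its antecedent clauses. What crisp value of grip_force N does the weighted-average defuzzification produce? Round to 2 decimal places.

R1 (z=72.8): heavy=0.73, none=0.58; AND[a·b] → w = 0.4234
R2 (z=80.7): major=0.79, heavy=0.73; AND[a·b] → w = 0.5767
R3 (z=55.5): light=0.25, major=0.79; AND[a·b] → w = 0.1975
R4 (z=94.5): light=0.25, none=0.58; AND[a·b] → w = 0.1450
Weighted average = (0.4234·72.8 + 0.5767·80.7 + 0.1975·55.5 + 0.1450·94.5) / (0.4234 + 0.5767 + 0.1975 + 0.1450)
  = 102.0270 / 1.3426 = 75.99

75.99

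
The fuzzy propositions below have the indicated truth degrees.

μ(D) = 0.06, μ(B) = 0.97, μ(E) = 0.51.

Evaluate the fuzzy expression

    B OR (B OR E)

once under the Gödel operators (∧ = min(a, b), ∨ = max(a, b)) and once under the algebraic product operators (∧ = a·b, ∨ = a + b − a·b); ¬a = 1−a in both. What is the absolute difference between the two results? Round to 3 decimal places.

Under Gödel:
  B OR E = max(a, b) on (0.97, 0.51) = 0.97
  B OR (B OR E) = max(a, b) on (0.97, 0.97) = 0.97
  → value = 0.9700
Under algebraic product:
  B OR E = a + b − a·b on (0.9700, 0.5100) = 0.9853
  B OR (B OR E) = a + b − a·b on (0.9700, 0.9853) = 0.9996
  → value = 0.9996
|0.9700 − 0.9996| = 0.030

0.030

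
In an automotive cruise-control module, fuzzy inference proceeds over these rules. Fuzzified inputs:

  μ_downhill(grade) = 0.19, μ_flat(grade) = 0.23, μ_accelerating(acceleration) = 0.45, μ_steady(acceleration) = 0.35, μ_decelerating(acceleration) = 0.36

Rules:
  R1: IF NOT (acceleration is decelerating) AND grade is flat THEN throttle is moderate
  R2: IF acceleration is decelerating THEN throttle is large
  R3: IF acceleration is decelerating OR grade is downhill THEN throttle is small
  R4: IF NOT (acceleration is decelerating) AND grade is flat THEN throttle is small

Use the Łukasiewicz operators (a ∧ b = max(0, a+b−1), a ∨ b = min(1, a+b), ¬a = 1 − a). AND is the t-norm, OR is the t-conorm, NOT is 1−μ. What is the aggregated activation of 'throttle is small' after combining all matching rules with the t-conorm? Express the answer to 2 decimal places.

R1: ¬decelerating=1−0.36=0.64, flat=0.23; AND[max(0, a+b−1)] → w = 0.00
R2: decelerating=0.36 → w = 0.36
R3: decelerating=0.36, downhill=0.19; OR[min(1, a+b)] → w = 0.55
R4: ¬decelerating=1−0.36=0.64, flat=0.23; AND[max(0, a+b−1)] → w = 0.00
Rules with consequent 'small': {R3, R4} → strengths 0.55, 0.00
Aggregate via t-conorm [min(1, a+b)]: 0.55

0.55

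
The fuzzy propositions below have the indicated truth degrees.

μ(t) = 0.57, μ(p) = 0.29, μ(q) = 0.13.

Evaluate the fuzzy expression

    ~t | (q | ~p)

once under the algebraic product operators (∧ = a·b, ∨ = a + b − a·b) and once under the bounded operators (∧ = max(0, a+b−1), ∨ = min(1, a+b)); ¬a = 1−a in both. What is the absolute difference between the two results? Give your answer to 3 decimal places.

0.144

Under algebraic product:
  ~t = 1 − 0.5700 = 0.4300
  ~p = 1 − 0.2900 = 0.7100
  q | ~p = a + b − a·b on (0.1300, 0.7100) = 0.7477
  ~t | (q | ~p) = a + b − a·b on (0.4300, 0.7477) = 0.8562
  → value = 0.8562
Under bounded:
  ~t = 1 − 0.57 = 0.43
  ~p = 1 − 0.29 = 0.71
  q | ~p = min(1, a+b) on (0.13, 0.71) = 0.84
  ~t | (q | ~p) = min(1, a+b) on (0.43, 0.84) = 1.00
  → value = 1.0000
|0.8562 − 1.0000| = 0.144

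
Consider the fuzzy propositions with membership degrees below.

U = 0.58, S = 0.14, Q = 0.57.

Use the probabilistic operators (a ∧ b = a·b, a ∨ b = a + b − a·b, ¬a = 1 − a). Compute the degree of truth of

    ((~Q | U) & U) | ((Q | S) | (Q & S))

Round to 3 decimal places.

0.810

~Q = 1 − 0.5700 = 0.4300
~Q | U = a + b − a·b on (0.4300, 0.5800) = 0.7606
(~Q | U) & U = a·b on (0.7606, 0.5800) = 0.4411
Q | S = a + b − a·b on (0.5700, 0.1400) = 0.6302
Q & S = a·b on (0.5700, 0.1400) = 0.0798
(Q | S) | (Q & S) = a + b − a·b on (0.6302, 0.0798) = 0.6597
((~Q | U) & U) | ((Q | S) | (Q & S)) = a + b − a·b on (0.4411, 0.6597) = 0.8098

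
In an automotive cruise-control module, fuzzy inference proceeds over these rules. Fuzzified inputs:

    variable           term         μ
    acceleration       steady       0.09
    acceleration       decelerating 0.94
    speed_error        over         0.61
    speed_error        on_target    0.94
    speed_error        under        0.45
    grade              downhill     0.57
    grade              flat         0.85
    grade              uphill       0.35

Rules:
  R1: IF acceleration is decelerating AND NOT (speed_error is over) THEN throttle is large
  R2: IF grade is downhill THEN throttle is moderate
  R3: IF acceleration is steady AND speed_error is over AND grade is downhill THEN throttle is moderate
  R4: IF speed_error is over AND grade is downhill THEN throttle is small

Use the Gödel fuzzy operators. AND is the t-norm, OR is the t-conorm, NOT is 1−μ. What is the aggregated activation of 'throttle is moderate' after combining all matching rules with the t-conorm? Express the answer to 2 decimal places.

R1: decelerating=0.94, ¬over=1−0.61=0.39; AND[min(a, b)] → w = 0.39
R2: downhill=0.57 → w = 0.57
R3: steady=0.09, over=0.61, downhill=0.57; AND[min(a, b)] → w = 0.09
R4: over=0.61, downhill=0.57; AND[min(a, b)] → w = 0.57
Rules with consequent 'moderate': {R2, R3} → strengths 0.57, 0.09
Aggregate via t-conorm [max(a, b)]: 0.57

0.57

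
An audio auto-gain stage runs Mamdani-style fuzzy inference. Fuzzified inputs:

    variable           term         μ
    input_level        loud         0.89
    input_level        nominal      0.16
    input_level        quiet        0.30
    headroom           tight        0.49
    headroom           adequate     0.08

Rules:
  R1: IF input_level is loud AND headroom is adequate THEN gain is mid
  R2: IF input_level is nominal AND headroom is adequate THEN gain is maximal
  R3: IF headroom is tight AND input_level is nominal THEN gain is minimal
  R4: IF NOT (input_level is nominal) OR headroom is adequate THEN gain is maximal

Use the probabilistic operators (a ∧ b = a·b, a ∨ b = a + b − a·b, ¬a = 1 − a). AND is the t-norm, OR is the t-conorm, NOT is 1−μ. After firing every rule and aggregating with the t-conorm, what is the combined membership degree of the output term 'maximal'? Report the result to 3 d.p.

R1: loud=0.89, adequate=0.08; AND[a·b] → w = 0.0712
R2: nominal=0.16, adequate=0.08; AND[a·b] → w = 0.0128
R3: tight=0.49, nominal=0.16; AND[a·b] → w = 0.0784
R4: ¬nominal=1−0.16=0.84, adequate=0.08; OR[a + b − a·b] → w = 0.8528
Rules with consequent 'maximal': {R2, R4} → strengths 0.0128, 0.8528
Aggregate via t-conorm [a + b − a·b]: 0.8547

0.855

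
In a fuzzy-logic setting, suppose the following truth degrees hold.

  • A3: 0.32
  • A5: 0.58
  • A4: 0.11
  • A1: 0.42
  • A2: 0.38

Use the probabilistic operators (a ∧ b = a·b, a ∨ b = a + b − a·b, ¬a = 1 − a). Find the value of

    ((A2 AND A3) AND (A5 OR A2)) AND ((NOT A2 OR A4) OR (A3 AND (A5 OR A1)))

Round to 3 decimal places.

0.067

A2 AND A3 = a·b on (0.3800, 0.3200) = 0.1216
A5 OR A2 = a + b − a·b on (0.5800, 0.3800) = 0.7396
(A2 AND A3) AND (A5 OR A2) = a·b on (0.1216, 0.7396) = 0.0899
NOT A2 = 1 − 0.3800 = 0.6200
NOT A2 OR A4 = a + b − a·b on (0.6200, 0.1100) = 0.6618
A5 OR A1 = a + b − a·b on (0.5800, 0.4200) = 0.7564
A3 AND (A5 OR A1) = a·b on (0.3200, 0.7564) = 0.2420
(NOT A2 OR A4) OR (A3 AND (A5 OR A1)) = a + b − a·b on (0.6618, 0.2420) = 0.7437
((A2 AND A3) AND (A5 OR A2)) AND ((NOT A2 OR A4) OR (A3 AND (A5 OR A1))) = a·b on (0.0899, 0.7437) = 0.0669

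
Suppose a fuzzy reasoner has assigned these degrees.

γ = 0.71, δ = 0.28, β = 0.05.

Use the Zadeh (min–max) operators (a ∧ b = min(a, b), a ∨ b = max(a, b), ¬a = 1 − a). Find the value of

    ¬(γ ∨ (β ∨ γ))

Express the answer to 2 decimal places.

β ∨ γ = max(a, b) on (0.05, 0.71) = 0.71
γ ∨ (β ∨ γ) = max(a, b) on (0.71, 0.71) = 0.71
¬(γ ∨ (β ∨ γ)) = 1 − 0.71 = 0.29

0.29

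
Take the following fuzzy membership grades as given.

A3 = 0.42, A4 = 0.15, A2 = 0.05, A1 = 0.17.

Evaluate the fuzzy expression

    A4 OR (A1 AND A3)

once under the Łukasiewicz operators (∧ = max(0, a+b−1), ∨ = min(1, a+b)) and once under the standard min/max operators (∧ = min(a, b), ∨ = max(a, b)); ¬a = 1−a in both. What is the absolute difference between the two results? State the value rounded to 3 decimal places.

Under Łukasiewicz:
  A1 AND A3 = max(0, a+b−1) on (0.17, 0.42) = 0.00
  A4 OR (A1 AND A3) = min(1, a+b) on (0.15, 0.00) = 0.15
  → value = 0.1500
Under standard min/max:
  A1 AND A3 = min(a, b) on (0.17, 0.42) = 0.17
  A4 OR (A1 AND A3) = max(a, b) on (0.15, 0.17) = 0.17
  → value = 0.1700
|0.1500 − 0.1700| = 0.020

0.020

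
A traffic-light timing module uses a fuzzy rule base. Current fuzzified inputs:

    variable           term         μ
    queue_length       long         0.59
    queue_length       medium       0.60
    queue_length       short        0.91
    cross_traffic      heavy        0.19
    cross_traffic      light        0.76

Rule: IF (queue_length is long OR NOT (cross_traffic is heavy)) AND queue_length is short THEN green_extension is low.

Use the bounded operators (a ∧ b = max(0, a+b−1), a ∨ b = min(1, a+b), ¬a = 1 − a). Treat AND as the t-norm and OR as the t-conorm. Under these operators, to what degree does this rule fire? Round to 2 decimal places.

firing strength: (long=0.59 OR ¬heavy=1−0.19=0.81) = 1.00; AND[max(0, a+b−1)] with short=0.91 → w = 0.91

0.91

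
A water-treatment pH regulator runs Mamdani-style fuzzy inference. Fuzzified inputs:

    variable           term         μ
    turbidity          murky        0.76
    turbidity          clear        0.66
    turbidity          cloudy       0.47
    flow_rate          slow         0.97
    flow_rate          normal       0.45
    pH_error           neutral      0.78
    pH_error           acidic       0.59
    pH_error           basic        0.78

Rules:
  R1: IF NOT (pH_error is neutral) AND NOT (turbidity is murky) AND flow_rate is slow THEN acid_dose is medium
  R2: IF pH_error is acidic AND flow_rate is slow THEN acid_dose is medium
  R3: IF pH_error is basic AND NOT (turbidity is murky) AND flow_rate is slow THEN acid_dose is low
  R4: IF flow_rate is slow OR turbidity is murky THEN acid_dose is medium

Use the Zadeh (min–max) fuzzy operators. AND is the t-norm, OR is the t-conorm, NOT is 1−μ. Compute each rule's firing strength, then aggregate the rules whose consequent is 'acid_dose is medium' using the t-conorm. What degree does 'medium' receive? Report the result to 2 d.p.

R1: ¬neutral=1−0.78=0.22, ¬murky=1−0.76=0.24, slow=0.97; AND[min(a, b)] → w = 0.22
R2: acidic=0.59, slow=0.97; AND[min(a, b)] → w = 0.59
R3: basic=0.78, ¬murky=1−0.76=0.24, slow=0.97; AND[min(a, b)] → w = 0.24
R4: slow=0.97, murky=0.76; OR[max(a, b)] → w = 0.97
Rules with consequent 'medium': {R1, R2, R4} → strengths 0.22, 0.59, 0.97
Aggregate via t-conorm [max(a, b)]: 0.97

0.97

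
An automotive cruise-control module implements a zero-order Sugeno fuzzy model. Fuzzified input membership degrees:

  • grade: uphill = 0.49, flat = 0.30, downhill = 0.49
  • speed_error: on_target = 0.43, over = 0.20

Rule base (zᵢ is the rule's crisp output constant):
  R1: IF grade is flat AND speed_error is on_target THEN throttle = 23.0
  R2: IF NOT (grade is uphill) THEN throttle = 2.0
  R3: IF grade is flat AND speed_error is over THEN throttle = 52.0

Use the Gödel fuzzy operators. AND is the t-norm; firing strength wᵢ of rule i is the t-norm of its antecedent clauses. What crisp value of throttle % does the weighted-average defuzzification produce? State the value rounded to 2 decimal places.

18.14

R1 (z=23.0): flat=0.30, on_target=0.43; AND[min(a, b)] → w = 0.30
R2 (z=2.0): ¬uphill=1−0.49=0.51 → w = 0.51
R3 (z=52.0): flat=0.30, over=0.20; AND[min(a, b)] → w = 0.20
Weighted average = (0.30·23.0 + 0.51·2.0 + 0.20·52.0) / (0.30 + 0.51 + 0.20)
  = 18.3200 / 1.0100 = 18.14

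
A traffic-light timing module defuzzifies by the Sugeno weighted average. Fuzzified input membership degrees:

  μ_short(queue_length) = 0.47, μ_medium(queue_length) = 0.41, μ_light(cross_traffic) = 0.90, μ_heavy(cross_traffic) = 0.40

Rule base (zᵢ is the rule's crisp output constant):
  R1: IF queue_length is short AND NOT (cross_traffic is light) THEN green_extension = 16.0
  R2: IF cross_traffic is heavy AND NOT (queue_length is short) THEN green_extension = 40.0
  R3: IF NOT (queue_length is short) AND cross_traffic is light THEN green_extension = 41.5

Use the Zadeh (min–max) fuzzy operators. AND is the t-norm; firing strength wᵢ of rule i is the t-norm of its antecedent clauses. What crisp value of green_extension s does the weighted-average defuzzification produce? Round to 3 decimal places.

R1 (z=16.0): short=0.47, ¬light=1−0.90=0.10; AND[min(a, b)] → w = 0.10
R2 (z=40.0): heavy=0.40, ¬short=1−0.47=0.53; AND[min(a, b)] → w = 0.40
R3 (z=41.5): ¬short=1−0.47=0.53, light=0.90; AND[min(a, b)] → w = 0.53
Weighted average = (0.10·16.0 + 0.40·40.0 + 0.53·41.5) / (0.10 + 0.40 + 0.53)
  = 39.5950 / 1.0300 = 38.442

38.442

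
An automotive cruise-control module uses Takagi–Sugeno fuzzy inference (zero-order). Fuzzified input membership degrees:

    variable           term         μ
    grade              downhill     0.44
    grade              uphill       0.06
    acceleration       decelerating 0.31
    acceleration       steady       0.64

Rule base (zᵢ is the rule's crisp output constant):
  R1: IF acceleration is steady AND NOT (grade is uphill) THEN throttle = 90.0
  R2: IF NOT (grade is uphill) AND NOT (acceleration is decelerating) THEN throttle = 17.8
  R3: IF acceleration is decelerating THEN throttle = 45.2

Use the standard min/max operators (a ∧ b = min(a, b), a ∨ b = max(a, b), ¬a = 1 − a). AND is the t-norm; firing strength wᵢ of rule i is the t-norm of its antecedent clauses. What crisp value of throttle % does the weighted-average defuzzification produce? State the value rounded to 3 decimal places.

R1 (z=90.0): steady=0.64, ¬uphill=1−0.06=0.94; AND[min(a, b)] → w = 0.64
R2 (z=17.8): ¬uphill=1−0.06=0.94, ¬decelerating=1−0.31=0.69; AND[min(a, b)] → w = 0.69
R3 (z=45.2): decelerating=0.31 → w = 0.31
Weighted average = (0.64·90.0 + 0.69·17.8 + 0.31·45.2) / (0.64 + 0.69 + 0.31)
  = 83.8940 / 1.6400 = 51.155

51.155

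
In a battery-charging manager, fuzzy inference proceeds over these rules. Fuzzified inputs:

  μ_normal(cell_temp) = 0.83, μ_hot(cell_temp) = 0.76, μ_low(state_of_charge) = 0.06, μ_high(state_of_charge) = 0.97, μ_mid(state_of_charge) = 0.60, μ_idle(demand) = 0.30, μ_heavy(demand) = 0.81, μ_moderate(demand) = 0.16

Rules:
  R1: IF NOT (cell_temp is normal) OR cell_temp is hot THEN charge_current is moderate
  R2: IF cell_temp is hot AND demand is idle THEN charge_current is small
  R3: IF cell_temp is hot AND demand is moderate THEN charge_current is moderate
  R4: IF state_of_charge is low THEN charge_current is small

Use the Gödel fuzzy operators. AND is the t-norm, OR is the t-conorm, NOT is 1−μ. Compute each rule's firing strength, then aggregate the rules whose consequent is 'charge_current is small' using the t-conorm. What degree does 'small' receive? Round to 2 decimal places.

R1: ¬normal=1−0.83=0.17, hot=0.76; OR[max(a, b)] → w = 0.76
R2: hot=0.76, idle=0.30; AND[min(a, b)] → w = 0.30
R3: hot=0.76, moderate=0.16; AND[min(a, b)] → w = 0.16
R4: low=0.06 → w = 0.06
Rules with consequent 'small': {R2, R4} → strengths 0.30, 0.06
Aggregate via t-conorm [max(a, b)]: 0.30

0.30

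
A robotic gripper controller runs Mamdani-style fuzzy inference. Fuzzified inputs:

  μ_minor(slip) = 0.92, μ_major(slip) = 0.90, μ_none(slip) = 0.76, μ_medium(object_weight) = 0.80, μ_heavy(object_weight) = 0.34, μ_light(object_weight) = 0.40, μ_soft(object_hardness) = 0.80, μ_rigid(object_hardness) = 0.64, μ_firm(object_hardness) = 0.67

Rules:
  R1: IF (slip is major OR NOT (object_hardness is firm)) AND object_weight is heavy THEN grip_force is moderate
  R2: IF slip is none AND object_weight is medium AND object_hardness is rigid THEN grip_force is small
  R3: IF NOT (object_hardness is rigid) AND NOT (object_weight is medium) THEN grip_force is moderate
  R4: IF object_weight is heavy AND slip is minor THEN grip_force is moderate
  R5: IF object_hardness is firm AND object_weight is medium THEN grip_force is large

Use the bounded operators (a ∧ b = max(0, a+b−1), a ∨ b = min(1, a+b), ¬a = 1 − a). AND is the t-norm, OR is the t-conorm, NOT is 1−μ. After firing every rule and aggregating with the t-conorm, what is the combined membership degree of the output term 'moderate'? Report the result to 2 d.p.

R1: (major=0.90 OR ¬firm=1−0.67=0.33) = 1.00; AND[max(0, a+b−1)] with heavy=0.34 → w = 0.34
R2: none=0.76, medium=0.80, rigid=0.64; AND[max(0, a+b−1)] → w = 0.20
R3: ¬rigid=1−0.64=0.36, ¬medium=1−0.80=0.20; AND[max(0, a+b−1)] → w = 0.00
R4: heavy=0.34, minor=0.92; AND[max(0, a+b−1)] → w = 0.26
R5: firm=0.67, medium=0.80; AND[max(0, a+b−1)] → w = 0.47
Rules with consequent 'moderate': {R1, R3, R4} → strengths 0.34, 0.00, 0.26
Aggregate via t-conorm [min(1, a+b)]: 0.60

0.60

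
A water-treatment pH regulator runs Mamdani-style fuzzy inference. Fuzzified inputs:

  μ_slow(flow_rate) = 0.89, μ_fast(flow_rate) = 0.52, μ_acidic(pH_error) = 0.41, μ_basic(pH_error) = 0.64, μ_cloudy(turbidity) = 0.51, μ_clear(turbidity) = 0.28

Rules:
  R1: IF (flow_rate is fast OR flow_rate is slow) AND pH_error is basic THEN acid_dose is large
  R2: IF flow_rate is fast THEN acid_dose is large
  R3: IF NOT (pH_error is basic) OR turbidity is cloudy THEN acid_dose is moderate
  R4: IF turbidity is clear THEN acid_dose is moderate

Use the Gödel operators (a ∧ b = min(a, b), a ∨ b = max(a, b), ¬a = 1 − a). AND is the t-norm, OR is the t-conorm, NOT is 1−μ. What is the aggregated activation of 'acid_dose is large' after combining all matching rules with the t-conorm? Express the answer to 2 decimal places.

0.64

R1: (fast=0.52 OR slow=0.89) = 0.89; AND[min(a, b)] with basic=0.64 → w = 0.64
R2: fast=0.52 → w = 0.52
R3: ¬basic=1−0.64=0.36, cloudy=0.51; OR[max(a, b)] → w = 0.51
R4: clear=0.28 → w = 0.28
Rules with consequent 'large': {R1, R2} → strengths 0.64, 0.52
Aggregate via t-conorm [max(a, b)]: 0.64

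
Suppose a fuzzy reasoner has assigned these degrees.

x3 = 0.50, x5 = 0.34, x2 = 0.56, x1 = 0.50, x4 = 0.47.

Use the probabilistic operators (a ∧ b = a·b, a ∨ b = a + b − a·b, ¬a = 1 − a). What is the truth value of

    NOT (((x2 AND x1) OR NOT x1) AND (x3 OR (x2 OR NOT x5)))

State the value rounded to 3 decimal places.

x2 AND x1 = a·b on (0.5600, 0.5000) = 0.2800
NOT x1 = 1 − 0.5000 = 0.5000
(x2 AND x1) OR NOT x1 = a + b − a·b on (0.2800, 0.5000) = 0.6400
NOT x5 = 1 − 0.3400 = 0.6600
x2 OR NOT x5 = a + b − a·b on (0.5600, 0.6600) = 0.8504
x3 OR (x2 OR NOT x5) = a + b − a·b on (0.5000, 0.8504) = 0.9252
((x2 AND x1) OR NOT x1) AND (x3 OR (x2 OR NOT x5)) = a·b on (0.6400, 0.9252) = 0.5921
NOT (((x2 AND x1) OR NOT x1) AND (x3 OR (x2 OR NOT x5))) = 1 − 0.5921 = 0.4079

0.408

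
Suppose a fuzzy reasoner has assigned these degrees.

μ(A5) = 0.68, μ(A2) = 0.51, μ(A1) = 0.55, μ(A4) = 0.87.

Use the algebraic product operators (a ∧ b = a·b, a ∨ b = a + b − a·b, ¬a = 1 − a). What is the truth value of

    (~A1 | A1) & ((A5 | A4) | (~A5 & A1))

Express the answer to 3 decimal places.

0.727

~A1 = 1 − 0.5500 = 0.4500
~A1 | A1 = a + b − a·b on (0.4500, 0.5500) = 0.7525
A5 | A4 = a + b − a·b on (0.6800, 0.8700) = 0.9584
~A5 = 1 − 0.6800 = 0.3200
~A5 & A1 = a·b on (0.3200, 0.5500) = 0.1760
(A5 | A4) | (~A5 & A1) = a + b − a·b on (0.9584, 0.1760) = 0.9657
(~A1 | A1) & ((A5 | A4) | (~A5 & A1)) = a·b on (0.7525, 0.9657) = 0.7267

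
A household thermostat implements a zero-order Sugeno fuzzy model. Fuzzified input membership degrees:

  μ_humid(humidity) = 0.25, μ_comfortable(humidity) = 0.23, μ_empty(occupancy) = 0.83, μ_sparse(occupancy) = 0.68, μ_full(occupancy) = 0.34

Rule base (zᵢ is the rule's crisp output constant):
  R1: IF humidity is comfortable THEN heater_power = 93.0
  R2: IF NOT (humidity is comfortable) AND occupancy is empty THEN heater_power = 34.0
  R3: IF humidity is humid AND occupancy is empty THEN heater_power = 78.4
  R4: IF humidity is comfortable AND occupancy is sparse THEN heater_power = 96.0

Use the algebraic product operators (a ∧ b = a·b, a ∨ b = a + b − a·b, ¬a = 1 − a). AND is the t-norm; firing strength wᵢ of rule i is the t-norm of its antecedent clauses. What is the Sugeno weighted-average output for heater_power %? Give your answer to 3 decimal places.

R1 (z=93.0): comfortable=0.23 → w = 0.2300
R2 (z=34.0): ¬comfortable=1−0.23=0.77, empty=0.83; AND[a·b] → w = 0.6391
R3 (z=78.4): humid=0.25, empty=0.83; AND[a·b] → w = 0.2075
R4 (z=96.0): comfortable=0.23, sparse=0.68; AND[a·b] → w = 0.1564
Weighted average = (0.2300·93.0 + 0.6391·34.0 + 0.2075·78.4 + 0.1564·96.0) / (0.2300 + 0.6391 + 0.2075 + 0.1564)
  = 74.4018 / 1.2330 = 60.342

60.342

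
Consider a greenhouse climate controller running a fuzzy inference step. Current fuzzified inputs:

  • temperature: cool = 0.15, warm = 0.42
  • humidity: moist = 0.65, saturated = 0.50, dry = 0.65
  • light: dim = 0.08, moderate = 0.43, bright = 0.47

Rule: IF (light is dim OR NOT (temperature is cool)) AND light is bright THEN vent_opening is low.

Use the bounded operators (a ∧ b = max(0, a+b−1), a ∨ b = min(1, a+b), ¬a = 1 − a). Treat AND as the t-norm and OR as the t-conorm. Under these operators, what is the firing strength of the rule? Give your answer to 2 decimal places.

firing strength: (dim=0.08 OR ¬cool=1−0.15=0.85) = 0.93; AND[max(0, a+b−1)] with bright=0.47 → w = 0.40

0.40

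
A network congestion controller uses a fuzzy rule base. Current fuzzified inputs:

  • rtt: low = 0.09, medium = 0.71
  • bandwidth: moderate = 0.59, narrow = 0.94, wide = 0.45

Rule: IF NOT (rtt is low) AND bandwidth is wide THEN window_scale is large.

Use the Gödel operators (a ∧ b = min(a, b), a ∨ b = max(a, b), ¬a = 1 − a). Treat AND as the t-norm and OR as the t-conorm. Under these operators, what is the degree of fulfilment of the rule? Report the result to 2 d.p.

0.45

firing strength: ¬low=1−0.09=0.91, wide=0.45; AND[min(a, b)] → w = 0.45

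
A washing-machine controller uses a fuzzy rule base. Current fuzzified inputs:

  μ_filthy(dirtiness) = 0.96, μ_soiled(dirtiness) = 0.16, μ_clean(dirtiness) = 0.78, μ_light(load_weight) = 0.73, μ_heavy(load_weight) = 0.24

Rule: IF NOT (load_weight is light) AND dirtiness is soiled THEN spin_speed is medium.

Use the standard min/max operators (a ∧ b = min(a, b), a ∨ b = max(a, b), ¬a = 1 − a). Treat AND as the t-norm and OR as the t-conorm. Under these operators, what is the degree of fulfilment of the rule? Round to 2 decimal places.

0.16

firing strength: ¬light=1−0.73=0.27, soiled=0.16; AND[min(a, b)] → w = 0.16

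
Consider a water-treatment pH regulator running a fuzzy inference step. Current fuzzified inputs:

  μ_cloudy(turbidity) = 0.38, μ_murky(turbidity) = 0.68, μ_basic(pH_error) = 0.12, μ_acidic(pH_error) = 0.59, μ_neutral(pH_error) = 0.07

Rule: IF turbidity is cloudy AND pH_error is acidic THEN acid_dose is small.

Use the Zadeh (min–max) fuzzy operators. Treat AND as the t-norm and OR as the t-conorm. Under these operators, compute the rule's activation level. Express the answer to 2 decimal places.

firing strength: cloudy=0.38, acidic=0.59; AND[min(a, b)] → w = 0.38

0.38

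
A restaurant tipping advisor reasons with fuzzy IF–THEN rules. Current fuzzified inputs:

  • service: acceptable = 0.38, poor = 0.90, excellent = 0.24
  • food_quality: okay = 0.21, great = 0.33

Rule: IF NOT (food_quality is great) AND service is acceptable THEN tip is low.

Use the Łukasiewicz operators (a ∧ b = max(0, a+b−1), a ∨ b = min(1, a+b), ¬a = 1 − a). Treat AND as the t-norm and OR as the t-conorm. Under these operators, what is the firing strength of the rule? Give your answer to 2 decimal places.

firing strength: ¬great=1−0.33=0.67, acceptable=0.38; AND[max(0, a+b−1)] → w = 0.05

0.05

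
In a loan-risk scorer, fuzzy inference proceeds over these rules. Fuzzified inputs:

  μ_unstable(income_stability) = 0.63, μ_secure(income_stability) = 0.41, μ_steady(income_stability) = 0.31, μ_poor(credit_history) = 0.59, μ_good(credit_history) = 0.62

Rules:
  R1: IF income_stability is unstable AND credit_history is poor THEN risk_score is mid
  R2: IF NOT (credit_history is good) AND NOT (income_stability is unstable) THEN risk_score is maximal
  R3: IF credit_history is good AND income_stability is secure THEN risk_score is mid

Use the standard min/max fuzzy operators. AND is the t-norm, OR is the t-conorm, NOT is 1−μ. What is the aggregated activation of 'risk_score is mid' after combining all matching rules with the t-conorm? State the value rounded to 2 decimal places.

0.59

R1: unstable=0.63, poor=0.59; AND[min(a, b)] → w = 0.59
R2: ¬good=1−0.62=0.38, ¬unstable=1−0.63=0.37; AND[min(a, b)] → w = 0.37
R3: good=0.62, secure=0.41; AND[min(a, b)] → w = 0.41
Rules with consequent 'mid': {R1, R3} → strengths 0.59, 0.41
Aggregate via t-conorm [max(a, b)]: 0.59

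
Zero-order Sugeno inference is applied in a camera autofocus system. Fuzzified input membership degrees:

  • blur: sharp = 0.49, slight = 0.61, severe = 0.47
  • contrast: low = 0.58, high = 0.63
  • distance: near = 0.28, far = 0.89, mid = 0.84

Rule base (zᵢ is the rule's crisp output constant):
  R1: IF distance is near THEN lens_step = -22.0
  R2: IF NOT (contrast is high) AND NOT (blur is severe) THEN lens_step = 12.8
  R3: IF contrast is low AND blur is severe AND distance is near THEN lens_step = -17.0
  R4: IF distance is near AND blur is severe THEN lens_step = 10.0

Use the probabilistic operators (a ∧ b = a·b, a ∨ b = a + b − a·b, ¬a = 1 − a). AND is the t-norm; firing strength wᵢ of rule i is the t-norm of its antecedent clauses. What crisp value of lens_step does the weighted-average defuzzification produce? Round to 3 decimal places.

-5.309

R1 (z=-22.0): near=0.28 → w = 0.2800
R2 (z=12.8): ¬high=1−0.63=0.37, ¬severe=1−0.47=0.53; AND[a·b] → w = 0.1961
R3 (z=-17.0): low=0.58, severe=0.47, near=0.28; AND[a·b] → w = 0.0763
R4 (z=10.0): near=0.28, severe=0.47; AND[a·b] → w = 0.1316
Weighted average = (0.2800·-22.0 + 0.1961·12.8 + 0.0763·-17.0 + 0.1316·10.0) / (0.2800 + 0.1961 + 0.0763 + 0.1316)
  = -3.6315 / 0.6840 = -5.309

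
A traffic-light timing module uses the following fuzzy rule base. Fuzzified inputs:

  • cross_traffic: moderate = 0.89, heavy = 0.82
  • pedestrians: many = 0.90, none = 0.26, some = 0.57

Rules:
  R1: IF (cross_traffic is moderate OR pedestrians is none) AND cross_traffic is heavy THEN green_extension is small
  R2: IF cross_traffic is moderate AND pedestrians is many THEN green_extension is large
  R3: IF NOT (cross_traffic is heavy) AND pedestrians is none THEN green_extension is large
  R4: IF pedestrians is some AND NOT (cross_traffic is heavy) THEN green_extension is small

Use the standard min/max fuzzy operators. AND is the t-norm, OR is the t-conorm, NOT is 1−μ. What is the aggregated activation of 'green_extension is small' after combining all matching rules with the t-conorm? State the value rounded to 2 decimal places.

R1: (moderate=0.89 OR none=0.26) = 0.89; AND[min(a, b)] with heavy=0.82 → w = 0.82
R2: moderate=0.89, many=0.90; AND[min(a, b)] → w = 0.89
R3: ¬heavy=1−0.82=0.18, none=0.26; AND[min(a, b)] → w = 0.18
R4: some=0.57, ¬heavy=1−0.82=0.18; AND[min(a, b)] → w = 0.18
Rules with consequent 'small': {R1, R4} → strengths 0.82, 0.18
Aggregate via t-conorm [max(a, b)]: 0.82

0.82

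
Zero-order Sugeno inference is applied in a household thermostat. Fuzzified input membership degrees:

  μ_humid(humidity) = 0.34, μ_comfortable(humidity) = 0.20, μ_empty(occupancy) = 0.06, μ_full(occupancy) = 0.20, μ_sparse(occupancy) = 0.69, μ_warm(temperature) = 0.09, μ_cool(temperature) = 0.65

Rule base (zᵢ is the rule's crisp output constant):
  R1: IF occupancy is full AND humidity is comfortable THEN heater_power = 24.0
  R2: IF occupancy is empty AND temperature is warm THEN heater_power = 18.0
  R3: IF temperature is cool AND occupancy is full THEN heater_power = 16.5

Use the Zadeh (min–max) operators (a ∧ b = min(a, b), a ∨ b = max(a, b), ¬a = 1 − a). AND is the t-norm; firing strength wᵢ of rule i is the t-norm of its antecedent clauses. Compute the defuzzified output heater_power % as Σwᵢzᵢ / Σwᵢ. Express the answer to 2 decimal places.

R1 (z=24.0): full=0.20, comfortable=0.20; AND[min(a, b)] → w = 0.20
R2 (z=18.0): empty=0.06, warm=0.09; AND[min(a, b)] → w = 0.06
R3 (z=16.5): cool=0.65, full=0.20; AND[min(a, b)] → w = 0.20
Weighted average = (0.20·24.0 + 0.06·18.0 + 0.20·16.5) / (0.20 + 0.06 + 0.20)
  = 9.1800 / 0.4600 = 19.96

19.96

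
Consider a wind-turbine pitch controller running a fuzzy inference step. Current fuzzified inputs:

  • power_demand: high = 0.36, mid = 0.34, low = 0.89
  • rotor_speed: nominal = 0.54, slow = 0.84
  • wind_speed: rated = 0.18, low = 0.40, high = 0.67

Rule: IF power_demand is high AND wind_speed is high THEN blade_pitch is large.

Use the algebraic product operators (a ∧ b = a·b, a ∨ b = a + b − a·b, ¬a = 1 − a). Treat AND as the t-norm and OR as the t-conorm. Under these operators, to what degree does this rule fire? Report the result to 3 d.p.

firing strength: high=0.36, high=0.67; AND[a·b] → w = 0.2412

0.241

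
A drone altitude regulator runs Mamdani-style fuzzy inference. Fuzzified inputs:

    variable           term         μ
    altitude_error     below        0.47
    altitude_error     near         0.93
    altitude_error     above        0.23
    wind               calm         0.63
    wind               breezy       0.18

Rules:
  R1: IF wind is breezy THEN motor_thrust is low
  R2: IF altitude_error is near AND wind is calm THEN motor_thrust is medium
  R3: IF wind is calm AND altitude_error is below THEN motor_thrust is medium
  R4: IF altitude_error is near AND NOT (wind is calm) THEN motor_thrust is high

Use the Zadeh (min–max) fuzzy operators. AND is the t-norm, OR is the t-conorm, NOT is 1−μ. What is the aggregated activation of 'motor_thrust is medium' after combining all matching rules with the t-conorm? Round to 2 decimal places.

0.63

R1: breezy=0.18 → w = 0.18
R2: near=0.93, calm=0.63; AND[min(a, b)] → w = 0.63
R3: calm=0.63, below=0.47; AND[min(a, b)] → w = 0.47
R4: near=0.93, ¬calm=1−0.63=0.37; AND[min(a, b)] → w = 0.37
Rules with consequent 'medium': {R2, R3} → strengths 0.63, 0.47
Aggregate via t-conorm [max(a, b)]: 0.63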